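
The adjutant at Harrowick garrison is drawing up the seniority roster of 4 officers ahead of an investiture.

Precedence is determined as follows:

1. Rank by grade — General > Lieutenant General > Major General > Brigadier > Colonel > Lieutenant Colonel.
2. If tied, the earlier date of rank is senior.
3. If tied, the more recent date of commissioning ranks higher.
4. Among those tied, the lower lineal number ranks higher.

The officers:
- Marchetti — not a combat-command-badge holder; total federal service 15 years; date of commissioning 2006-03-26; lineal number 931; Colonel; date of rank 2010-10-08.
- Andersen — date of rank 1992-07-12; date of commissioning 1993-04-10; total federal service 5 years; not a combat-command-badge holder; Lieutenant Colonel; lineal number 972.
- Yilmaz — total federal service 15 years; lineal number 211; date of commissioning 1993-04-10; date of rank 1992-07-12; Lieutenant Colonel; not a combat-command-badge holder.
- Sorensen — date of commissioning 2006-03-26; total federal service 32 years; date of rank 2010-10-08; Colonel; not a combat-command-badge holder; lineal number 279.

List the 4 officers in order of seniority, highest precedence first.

By grade: Sorensen and Marchetti (Colonel); then Yilmaz and Andersen (Lieutenant Colonel).
Sorensen and Marchetti both have date of rank 2010-10-08, so the next rule applies.
Sorensen and Marchetti both have date of commissioning 2006-03-26, so the next rule applies.
Among Sorensen and Marchetti, by lineal number (lower first): Sorensen (279) before Marchetti (931).
Yilmaz and Andersen both have date of rank 1992-07-12, so the next rule applies.
Yilmaz and Andersen both have date of commissioning 1993-04-10, so the next rule applies.
Among Yilmaz and Andersen, by lineal number (lower first): Yilmaz (211) before Andersen (972).
Full order: Sorensen, Marchetti, Yilmaz, Andersen.

Sorensen, Marchetti, Yilmaz, Andersen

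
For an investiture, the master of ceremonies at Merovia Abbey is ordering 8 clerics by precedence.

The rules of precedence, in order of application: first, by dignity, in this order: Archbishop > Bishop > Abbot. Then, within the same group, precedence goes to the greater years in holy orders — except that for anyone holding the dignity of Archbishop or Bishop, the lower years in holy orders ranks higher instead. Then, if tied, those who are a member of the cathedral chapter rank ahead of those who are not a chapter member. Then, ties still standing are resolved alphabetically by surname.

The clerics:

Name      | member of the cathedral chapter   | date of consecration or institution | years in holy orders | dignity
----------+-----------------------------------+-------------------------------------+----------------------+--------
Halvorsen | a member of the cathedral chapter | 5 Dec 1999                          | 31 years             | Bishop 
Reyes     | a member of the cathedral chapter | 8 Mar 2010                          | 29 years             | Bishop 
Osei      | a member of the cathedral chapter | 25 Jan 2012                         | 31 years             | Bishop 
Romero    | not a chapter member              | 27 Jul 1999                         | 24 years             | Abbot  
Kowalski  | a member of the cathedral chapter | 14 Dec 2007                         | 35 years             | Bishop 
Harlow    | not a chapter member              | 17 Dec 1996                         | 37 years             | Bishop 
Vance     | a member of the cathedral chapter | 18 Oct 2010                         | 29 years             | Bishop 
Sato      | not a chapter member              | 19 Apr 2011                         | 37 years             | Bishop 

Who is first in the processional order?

Reyes

By dignity: Reyes, Vance, Halvorsen, Osei, Kowalski, Harlow and Sato (Bishop); then Romero (Abbot).
Among Reyes, Vance, Halvorsen, Osei, Kowalski, Harlow and Sato, by years in holy orders (lower first) (reversed rule for this group): Reyes and Vance (29 years) before Halvorsen and Osei (31 years) before Kowalski (35 years) before Harlow and Sato (37 years).
Reyes and Vance are each a member of the cathedral chapter, so the next rule applies.
Among Reyes and Vance, alphabetically by surname: Reyes before Vance.
Halvorsen and Osei are each a member of the cathedral chapter, so the next rule applies.
Among Halvorsen and Osei, alphabetically by surname: Halvorsen before Osei.
Harlow and Sato are each not a chapter member, so the next rule applies.
Among Harlow and Sato, alphabetically by surname: Harlow before Sato.
Order: Reyes, Vance, Halvorsen, Osei, Kowalski, Harlow, Sato, Romero.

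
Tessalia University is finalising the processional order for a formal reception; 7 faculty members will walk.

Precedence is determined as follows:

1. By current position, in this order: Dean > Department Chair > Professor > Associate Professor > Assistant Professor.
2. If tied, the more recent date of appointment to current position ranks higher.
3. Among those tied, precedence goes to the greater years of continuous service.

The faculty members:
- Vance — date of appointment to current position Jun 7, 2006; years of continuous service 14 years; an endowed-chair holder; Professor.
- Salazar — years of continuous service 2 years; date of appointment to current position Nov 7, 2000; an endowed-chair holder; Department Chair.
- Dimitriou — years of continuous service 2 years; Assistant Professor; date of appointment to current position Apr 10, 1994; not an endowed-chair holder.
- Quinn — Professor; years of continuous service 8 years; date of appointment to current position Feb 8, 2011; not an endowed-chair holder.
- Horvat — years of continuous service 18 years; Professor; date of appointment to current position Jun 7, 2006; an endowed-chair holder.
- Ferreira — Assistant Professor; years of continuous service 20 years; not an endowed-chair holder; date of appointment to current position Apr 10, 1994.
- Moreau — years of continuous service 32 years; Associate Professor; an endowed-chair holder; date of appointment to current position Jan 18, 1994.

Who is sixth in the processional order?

By current position: Salazar (Department Chair); then Quinn, Horvat and Vance (Professor); then Moreau (Associate Professor); then Ferreira and Dimitriou (Assistant Professor).
Among Quinn, Horvat and Vance, by date of appointment to current position (later first): Quinn (Feb 8, 2011) before Horvat and Vance (Jun 7, 2006).
Among Horvat and Vance, by years of continuous service (higher first): Horvat (18 years) before Vance (14 years).
Ferreira and Dimitriou both have date of appointment to current position Apr 10, 1994, so the next rule applies.
Among Ferreira and Dimitriou, by years of continuous service (higher first): Ferreira (20 years) before Dimitriou (2 years).
Order: Salazar, Quinn, Horvat, Vance, Moreau, Ferreira, Dimitriou.

Ferreira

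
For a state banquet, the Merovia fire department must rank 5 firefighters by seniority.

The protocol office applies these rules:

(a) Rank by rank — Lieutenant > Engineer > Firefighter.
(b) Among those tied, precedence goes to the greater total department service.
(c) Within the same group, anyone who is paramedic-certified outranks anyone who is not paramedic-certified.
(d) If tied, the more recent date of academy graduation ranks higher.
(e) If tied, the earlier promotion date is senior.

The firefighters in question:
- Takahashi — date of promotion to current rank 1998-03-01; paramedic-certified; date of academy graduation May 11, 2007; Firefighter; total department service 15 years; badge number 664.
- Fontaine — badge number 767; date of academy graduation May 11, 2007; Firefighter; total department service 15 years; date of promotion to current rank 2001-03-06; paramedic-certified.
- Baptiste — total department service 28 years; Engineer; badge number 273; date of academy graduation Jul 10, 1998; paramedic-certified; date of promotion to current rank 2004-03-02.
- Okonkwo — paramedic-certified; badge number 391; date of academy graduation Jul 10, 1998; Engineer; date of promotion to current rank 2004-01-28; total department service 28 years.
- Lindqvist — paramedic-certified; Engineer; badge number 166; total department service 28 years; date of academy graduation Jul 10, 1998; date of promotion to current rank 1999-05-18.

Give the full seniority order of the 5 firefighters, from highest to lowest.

Lindqvist, Okonkwo, Baptiste, Takahashi, Fontaine

By rank: Lindqvist, Okonkwo and Baptiste (Engineer); then Takahashi and Fontaine (Firefighter).
Lindqvist, Okonkwo and Baptiste all have total department service 28 years, so the next rule applies.
Lindqvist, Okonkwo and Baptiste are each paramedic-certified, so the next rule applies.
Lindqvist, Okonkwo and Baptiste all have date of academy graduation Jul 10, 1998, so the next rule applies.
Among Lindqvist, Okonkwo and Baptiste, by date of promotion to current rank (earlier first): Lindqvist (1999-05-18) before Okonkwo (2004-01-28) before Baptiste (2004-03-02).
Takahashi and Fontaine both have total department service 15 years, so the next rule applies.
Takahashi and Fontaine are each paramedic-certified, so the next rule applies.
Takahashi and Fontaine both have date of academy graduation May 11, 2007, so the next rule applies.
Among Takahashi and Fontaine, by date of promotion to current rank (earlier first): Takahashi (1998-03-01) before Fontaine (2001-03-06).
Full order: Lindqvist, Okonkwo, Baptiste, Takahashi, Fontaine.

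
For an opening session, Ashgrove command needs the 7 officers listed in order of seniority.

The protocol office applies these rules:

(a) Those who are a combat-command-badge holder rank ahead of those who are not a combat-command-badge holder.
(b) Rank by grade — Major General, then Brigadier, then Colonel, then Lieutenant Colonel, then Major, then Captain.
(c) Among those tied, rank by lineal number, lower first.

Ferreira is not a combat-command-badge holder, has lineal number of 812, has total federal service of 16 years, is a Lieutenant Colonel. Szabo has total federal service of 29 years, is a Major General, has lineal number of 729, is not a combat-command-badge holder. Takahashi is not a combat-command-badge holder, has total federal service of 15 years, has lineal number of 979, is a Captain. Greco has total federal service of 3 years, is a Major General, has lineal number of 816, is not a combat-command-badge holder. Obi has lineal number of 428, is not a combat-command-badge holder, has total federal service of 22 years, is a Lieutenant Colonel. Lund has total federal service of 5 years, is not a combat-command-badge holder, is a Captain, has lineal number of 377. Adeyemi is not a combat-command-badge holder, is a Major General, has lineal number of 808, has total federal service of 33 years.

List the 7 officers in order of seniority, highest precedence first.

Szabo, Adeyemi, Greco, Obi, Ferreira, Lund, Takahashi

By the first rule: Szabo, Adeyemi, Greco, Obi, Ferreira, Lund and Takahashi (each not a combat-command-badge holder).
Among Szabo, Adeyemi, Greco, Obi, Ferreira, Lund and Takahashi, by grade: Szabo, Adeyemi and Greco (Major General) before Obi and Ferreira (Lieutenant Colonel) before Lund and Takahashi (Captain).
Among Szabo, Adeyemi and Greco, by lineal number (lower first): Szabo (729) before Adeyemi (808) before Greco (816).
Among Obi and Ferreira, by lineal number (lower first): Obi (428) before Ferreira (812).
Among Lund and Takahashi, by lineal number (lower first): Lund (377) before Takahashi (979).
Full order: Szabo, Adeyemi, Greco, Obi, Ferreira, Lund, Takahashi.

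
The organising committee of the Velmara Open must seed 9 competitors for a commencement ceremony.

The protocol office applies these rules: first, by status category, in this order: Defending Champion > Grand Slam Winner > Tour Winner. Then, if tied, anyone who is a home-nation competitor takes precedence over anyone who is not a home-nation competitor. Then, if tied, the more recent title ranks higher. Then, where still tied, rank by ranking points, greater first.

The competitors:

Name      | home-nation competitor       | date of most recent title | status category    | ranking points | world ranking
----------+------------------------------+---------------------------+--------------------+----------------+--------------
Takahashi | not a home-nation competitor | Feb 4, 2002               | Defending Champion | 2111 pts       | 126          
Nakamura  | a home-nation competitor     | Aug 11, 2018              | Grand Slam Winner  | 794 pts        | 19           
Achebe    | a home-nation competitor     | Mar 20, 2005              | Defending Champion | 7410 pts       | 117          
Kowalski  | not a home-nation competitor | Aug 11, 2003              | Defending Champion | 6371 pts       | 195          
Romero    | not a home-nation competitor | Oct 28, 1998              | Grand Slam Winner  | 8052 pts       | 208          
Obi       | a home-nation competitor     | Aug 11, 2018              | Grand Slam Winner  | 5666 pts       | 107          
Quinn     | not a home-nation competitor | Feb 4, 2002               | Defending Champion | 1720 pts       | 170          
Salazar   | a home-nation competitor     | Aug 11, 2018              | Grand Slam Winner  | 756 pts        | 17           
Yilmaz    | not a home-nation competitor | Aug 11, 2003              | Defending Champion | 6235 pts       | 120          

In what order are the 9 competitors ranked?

By status category: Achebe, Kowalski, Yilmaz, Takahashi and Quinn (Defending Champion); then Obi, Nakamura, Salazar and Romero (Grand Slam Winner).
Among Achebe, Kowalski, Yilmaz, Takahashi and Quinn, a home-nation competitor before not a home-nation competitor: Achebe (a home-nation competitor) before Kowalski, Yilmaz, Takahashi and Quinn (not a home-nation competitor).
Among Kowalski, Yilmaz, Takahashi and Quinn, by date of most recent title (later first): Kowalski and Yilmaz (Aug 11, 2003) before Takahashi and Quinn (Feb 4, 2002).
Among Kowalski and Yilmaz, by ranking points (higher first): Kowalski (6371 pts) before Yilmaz (6235 pts).
Among Takahashi and Quinn, by ranking points (higher first): Takahashi (2111 pts) before Quinn (1720 pts).
Among Obi, Nakamura, Salazar and Romero, a home-nation competitor before not a home-nation competitor: Obi, Nakamura and Salazar (a home-nation competitor) before Romero (not a home-nation competitor).
Obi, Nakamura and Salazar all have date of most recent title Aug 11, 2018, so the next rule applies.
Among Obi, Nakamura and Salazar, by ranking points (higher first): Obi (5666 pts) before Nakamura (794 pts) before Salazar (756 pts).
Full order: Achebe, Kowalski, Yilmaz, Takahashi, Quinn, Obi, Nakamura, Salazar, Romero.

Achebe, Kowalski, Yilmaz, Takahashi, Quinn, Obi, Nakamura, Salazar, Romero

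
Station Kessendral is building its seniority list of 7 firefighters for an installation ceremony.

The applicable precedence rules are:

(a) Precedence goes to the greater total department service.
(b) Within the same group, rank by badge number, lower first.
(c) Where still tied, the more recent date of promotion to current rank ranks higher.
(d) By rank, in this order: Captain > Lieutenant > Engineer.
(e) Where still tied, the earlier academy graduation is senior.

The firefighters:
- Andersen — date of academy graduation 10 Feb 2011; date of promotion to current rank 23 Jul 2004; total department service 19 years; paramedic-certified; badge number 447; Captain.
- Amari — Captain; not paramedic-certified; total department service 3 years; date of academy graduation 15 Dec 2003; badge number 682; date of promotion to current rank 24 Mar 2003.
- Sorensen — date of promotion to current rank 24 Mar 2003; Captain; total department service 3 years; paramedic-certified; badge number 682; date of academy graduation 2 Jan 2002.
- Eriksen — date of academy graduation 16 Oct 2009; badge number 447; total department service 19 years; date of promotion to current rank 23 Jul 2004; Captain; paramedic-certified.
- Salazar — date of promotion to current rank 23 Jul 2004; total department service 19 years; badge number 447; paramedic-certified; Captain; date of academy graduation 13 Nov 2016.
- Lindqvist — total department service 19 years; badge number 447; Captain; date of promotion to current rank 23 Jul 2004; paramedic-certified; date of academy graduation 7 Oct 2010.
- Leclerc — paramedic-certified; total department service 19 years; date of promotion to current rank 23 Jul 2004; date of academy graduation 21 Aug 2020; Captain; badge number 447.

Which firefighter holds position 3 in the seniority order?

By total department service (higher first): Eriksen, Lindqvist, Andersen, Salazar and Leclerc (each 19 years); then Sorensen and Amari (both 3 years).
Eriksen, Lindqvist, Andersen, Salazar and Leclerc all have badge number 447, so the next rule applies.
Eriksen, Lindqvist, Andersen, Salazar and Leclerc all have date of promotion to current rank 23 Jul 2004, so the next rule applies.
Eriksen, Lindqvist, Andersen, Salazar and Leclerc are each Captain, so the next rule applies.
Among Eriksen, Lindqvist, Andersen, Salazar and Leclerc, by date of academy graduation (earlier first): Eriksen (16 Oct 2009) before Lindqvist (7 Oct 2010) before Andersen (10 Feb 2011) before Salazar (13 Nov 2016) before Leclerc (21 Aug 2020).
Sorensen and Amari both have badge number 682, so the next rule applies.
Sorensen and Amari both have date of promotion to current rank 24 Mar 2003, so the next rule applies.
Sorensen and Amari are each Captain, so the next rule applies.
Among Sorensen and Amari, by date of academy graduation (earlier first): Sorensen (2 Jan 2002) before Amari (15 Dec 2003).
Order: Eriksen, Lindqvist, Andersen, Salazar, Leclerc, Sorensen, Amari.

Andersen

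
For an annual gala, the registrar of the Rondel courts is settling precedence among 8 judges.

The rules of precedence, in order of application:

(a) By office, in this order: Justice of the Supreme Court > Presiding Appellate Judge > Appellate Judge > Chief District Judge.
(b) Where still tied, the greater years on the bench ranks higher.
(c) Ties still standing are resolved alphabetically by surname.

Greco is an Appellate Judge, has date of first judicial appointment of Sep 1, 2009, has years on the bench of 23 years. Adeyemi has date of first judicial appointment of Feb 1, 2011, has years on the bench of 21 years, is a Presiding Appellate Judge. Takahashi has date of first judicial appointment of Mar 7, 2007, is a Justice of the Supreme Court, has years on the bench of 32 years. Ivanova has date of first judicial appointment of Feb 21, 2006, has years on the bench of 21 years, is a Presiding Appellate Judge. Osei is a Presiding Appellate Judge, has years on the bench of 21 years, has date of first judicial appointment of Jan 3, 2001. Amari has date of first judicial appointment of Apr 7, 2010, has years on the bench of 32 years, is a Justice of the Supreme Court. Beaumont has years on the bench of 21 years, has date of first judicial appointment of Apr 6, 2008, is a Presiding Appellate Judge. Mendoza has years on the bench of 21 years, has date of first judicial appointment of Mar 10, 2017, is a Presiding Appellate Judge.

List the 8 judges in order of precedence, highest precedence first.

Amari, Takahashi, Adeyemi, Beaumont, Ivanova, Mendoza, Osei, Greco

By office: Amari and Takahashi (Justice of the Supreme Court); then Adeyemi, Beaumont, Ivanova, Mendoza and Osei (Presiding Appellate Judge); then Greco (Appellate Judge).
Amari and Takahashi both have years on the bench 32 years, so the next rule applies.
Among Amari and Takahashi, alphabetically by surname: Amari before Takahashi.
Adeyemi, Beaumont, Ivanova, Mendoza and Osei all have years on the bench 21 years, so the next rule applies.
Among Adeyemi, Beaumont, Ivanova, Mendoza and Osei, alphabetically by surname: Adeyemi before Beaumont before Ivanova before Mendoza before Osei.
Full order: Amari, Takahashi, Adeyemi, Beaumont, Ivanova, Mendoza, Osei, Greco.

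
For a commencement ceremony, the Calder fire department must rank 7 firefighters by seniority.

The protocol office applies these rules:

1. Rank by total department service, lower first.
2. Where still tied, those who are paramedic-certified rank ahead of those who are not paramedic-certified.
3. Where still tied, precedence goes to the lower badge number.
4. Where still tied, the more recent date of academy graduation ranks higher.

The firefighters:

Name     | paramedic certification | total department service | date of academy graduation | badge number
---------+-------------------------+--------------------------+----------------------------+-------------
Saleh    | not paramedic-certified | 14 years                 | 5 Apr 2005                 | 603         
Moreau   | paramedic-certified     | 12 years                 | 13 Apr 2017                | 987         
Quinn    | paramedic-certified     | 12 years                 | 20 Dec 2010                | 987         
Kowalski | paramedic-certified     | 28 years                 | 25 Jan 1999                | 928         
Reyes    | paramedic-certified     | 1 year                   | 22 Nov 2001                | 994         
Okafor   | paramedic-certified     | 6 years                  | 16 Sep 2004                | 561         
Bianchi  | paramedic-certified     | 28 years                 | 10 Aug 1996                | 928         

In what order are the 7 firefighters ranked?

By total department service (lower first): Reyes (1 year); then Okafor (6 years); then Moreau and Quinn (both 12 years); then Saleh (14 years); then Kowalski and Bianchi (both 28 years).
Moreau and Quinn are each paramedic-certified, so the next rule applies.
Moreau and Quinn both have badge number 987, so the next rule applies.
Among Moreau and Quinn, by date of academy graduation (later first): Moreau (13 Apr 2017) before Quinn (20 Dec 2010).
Kowalski and Bianchi are each paramedic-certified, so the next rule applies.
Kowalski and Bianchi both have badge number 928, so the next rule applies.
Among Kowalski and Bianchi, by date of academy graduation (later first): Kowalski (25 Jan 1999) before Bianchi (10 Aug 1996).
Full order: Reyes, Okafor, Moreau, Quinn, Saleh, Kowalski, Bianchi.

Reyes, Okafor, Moreau, Quinn, Saleh, Kowalski, Bianchi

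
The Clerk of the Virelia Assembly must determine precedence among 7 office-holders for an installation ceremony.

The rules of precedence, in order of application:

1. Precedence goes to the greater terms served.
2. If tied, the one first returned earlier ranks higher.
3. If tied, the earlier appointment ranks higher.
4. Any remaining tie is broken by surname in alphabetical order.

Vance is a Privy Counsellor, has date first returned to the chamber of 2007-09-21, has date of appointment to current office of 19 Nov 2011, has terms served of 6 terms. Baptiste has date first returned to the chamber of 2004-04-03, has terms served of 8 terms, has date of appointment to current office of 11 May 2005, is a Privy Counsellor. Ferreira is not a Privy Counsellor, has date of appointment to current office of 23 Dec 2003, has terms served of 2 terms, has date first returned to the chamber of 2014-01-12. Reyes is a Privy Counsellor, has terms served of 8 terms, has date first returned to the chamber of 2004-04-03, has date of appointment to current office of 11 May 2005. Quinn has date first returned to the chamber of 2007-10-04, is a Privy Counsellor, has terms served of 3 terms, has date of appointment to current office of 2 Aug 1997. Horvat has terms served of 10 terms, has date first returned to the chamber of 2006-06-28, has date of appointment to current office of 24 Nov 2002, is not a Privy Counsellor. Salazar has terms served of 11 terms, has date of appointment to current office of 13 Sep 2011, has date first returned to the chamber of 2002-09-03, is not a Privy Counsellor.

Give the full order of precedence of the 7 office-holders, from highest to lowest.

By terms served (higher first): Salazar (11 terms); then Horvat (10 terms); then Baptiste and Reyes (both 8 terms); then Vance (6 terms); then Quinn (3 terms); then Ferreira (2 terms).
Baptiste and Reyes both have date first returned to the chamber 2004-04-03, so the next rule applies.
Baptiste and Reyes both have date of appointment to current office 11 May 2005, so the next rule applies.
Among Baptiste and Reyes, alphabetically by surname: Baptiste before Reyes.
Full order: Salazar, Horvat, Baptiste, Reyes, Vance, Quinn, Ferreira.

Salazar, Horvat, Baptiste, Reyes, Vance, Quinn, Ferreira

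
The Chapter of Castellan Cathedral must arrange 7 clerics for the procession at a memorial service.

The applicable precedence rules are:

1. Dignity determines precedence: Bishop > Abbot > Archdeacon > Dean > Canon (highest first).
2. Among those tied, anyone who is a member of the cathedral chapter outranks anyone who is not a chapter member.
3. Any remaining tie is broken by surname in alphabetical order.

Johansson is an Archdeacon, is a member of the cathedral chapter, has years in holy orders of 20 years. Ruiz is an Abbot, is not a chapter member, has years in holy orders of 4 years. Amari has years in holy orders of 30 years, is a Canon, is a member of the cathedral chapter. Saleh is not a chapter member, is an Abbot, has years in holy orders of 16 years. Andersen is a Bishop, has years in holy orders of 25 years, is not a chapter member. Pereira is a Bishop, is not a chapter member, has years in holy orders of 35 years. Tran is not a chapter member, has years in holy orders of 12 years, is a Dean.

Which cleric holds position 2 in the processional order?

Pereira

By dignity: Andersen and Pereira (Bishop); then Ruiz and Saleh (Abbot); then Johansson (Archdeacon); then Tran (Dean); then Amari (Canon).
Andersen and Pereira are each not a chapter member, so the next rule applies.
Among Andersen and Pereira, alphabetically by surname: Andersen before Pereira.
Ruiz and Saleh are each not a chapter member, so the next rule applies.
Among Ruiz and Saleh, alphabetically by surname: Ruiz before Saleh.
Order: Andersen, Pereira, Ruiz, Saleh, Johansson, Tran, Amari.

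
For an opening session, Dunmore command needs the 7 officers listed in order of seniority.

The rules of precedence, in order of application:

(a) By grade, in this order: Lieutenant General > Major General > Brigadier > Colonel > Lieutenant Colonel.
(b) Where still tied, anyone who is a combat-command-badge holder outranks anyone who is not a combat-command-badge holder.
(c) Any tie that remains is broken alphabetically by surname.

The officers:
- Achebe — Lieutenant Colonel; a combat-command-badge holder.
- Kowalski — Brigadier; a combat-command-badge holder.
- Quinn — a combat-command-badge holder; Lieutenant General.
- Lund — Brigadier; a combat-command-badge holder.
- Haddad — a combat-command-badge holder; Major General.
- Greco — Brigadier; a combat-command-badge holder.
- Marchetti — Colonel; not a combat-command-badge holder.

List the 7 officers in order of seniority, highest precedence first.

By grade: Quinn (Lieutenant General); then Haddad (Major General); then Greco, Kowalski and Lund (Brigadier); then Marchetti (Colonel); then Achebe (Lieutenant Colonel).
Greco, Kowalski and Lund are each a combat-command-badge holder, so the next rule applies.
Among Greco, Kowalski and Lund, alphabetically by surname: Greco before Kowalski before Lund.
Full order: Quinn, Haddad, Greco, Kowalski, Lund, Marchetti, Achebe.

Quinn, Haddad, Greco, Kowalski, Lund, Marchetti, Achebe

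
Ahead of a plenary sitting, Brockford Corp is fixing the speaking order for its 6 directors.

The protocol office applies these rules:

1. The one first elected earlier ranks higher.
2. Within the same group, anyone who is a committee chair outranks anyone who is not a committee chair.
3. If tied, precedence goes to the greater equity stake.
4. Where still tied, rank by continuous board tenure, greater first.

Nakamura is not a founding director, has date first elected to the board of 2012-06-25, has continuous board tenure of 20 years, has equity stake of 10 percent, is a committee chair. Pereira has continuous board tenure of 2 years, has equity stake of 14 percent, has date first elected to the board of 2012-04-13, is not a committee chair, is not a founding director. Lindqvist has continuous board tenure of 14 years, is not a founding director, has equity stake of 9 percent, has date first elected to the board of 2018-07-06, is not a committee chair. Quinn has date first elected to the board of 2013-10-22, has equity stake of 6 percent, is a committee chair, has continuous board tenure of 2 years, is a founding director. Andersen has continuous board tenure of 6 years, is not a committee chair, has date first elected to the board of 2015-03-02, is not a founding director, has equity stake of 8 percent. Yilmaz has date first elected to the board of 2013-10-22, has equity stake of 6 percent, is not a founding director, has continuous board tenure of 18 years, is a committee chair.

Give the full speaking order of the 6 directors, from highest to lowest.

Pereira, Nakamura, Yilmaz, Quinn, Andersen, Lindqvist

By date first elected to the board (earlier first): Pereira (2012-04-13); then Nakamura (2012-06-25); then Yilmaz and Quinn (both 2013-10-22); then Andersen (2015-03-02); then Lindqvist (2018-07-06).
Yilmaz and Quinn are each a committee chair, so the next rule applies.
Yilmaz and Quinn both have equity stake 6 percent, so the next rule applies.
Among Yilmaz and Quinn, by continuous board tenure (higher first): Yilmaz (18 years) before Quinn (2 years).
Full order: Pereira, Nakamura, Yilmaz, Quinn, Andersen, Lindqvist.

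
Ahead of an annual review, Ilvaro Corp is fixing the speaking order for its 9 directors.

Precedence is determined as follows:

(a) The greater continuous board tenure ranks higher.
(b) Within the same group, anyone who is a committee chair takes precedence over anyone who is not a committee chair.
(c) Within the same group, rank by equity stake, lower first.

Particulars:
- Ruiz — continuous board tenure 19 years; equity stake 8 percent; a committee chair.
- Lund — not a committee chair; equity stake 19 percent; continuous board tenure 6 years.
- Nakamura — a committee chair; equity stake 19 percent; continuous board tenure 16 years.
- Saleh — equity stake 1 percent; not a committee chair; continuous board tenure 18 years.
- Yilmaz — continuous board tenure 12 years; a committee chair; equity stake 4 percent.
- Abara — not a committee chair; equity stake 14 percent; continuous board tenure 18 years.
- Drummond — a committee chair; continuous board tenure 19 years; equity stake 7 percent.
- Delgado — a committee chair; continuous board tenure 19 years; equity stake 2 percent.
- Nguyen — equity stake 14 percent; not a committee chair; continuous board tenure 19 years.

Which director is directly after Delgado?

Drummond

By continuous board tenure (higher first): Delgado, Drummond, Ruiz and Nguyen (each 19 years); then Saleh and Abara (both 18 years); then Nakamura (16 years); then Yilmaz (12 years); then Lund (6 years).
Among Delgado, Drummond, Ruiz and Nguyen, a committee chair before not a committee chair: Delgado, Drummond and Ruiz (a committee chair) before Nguyen (not a committee chair).
Among Delgado, Drummond and Ruiz, by equity stake (lower first): Delgado (2 percent) before Drummond (7 percent) before Ruiz (8 percent).
Saleh and Abara are each not a committee chair, so the next rule applies.
Among Saleh and Abara, by equity stake (lower first): Saleh (1 percent) before Abara (14 percent).
Order: Delgado, Drummond, Ruiz, Nguyen, Saleh, Abara, Nakamura, Yilmaz, Lund.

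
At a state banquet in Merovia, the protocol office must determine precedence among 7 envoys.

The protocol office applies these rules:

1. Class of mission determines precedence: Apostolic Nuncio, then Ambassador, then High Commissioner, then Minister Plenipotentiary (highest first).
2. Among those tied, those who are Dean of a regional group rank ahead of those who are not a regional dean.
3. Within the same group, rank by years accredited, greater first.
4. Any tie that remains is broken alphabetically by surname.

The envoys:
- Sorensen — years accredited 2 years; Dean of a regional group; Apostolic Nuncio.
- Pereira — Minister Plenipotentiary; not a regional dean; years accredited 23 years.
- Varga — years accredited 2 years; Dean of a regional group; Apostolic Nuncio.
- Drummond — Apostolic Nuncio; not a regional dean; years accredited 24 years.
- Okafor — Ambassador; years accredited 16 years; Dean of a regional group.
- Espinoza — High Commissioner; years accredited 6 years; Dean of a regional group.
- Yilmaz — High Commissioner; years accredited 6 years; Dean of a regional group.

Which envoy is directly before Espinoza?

By class of mission: Sorensen, Varga and Drummond (Apostolic Nuncio); then Okafor (Ambassador); then Espinoza and Yilmaz (High Commissioner); then Pereira (Minister Plenipotentiary).
Among Sorensen, Varga and Drummond, Dean of a regional group before not a regional dean: Sorensen and Varga (Dean of a regional group) before Drummond (not a regional dean).
Sorensen and Varga both have years accredited 2 years, so the next rule applies.
Among Sorensen and Varga, alphabetically by surname: Sorensen before Varga.
Espinoza and Yilmaz are each Dean of a regional group, so the next rule applies.
Espinoza and Yilmaz both have years accredited 6 years, so the next rule applies.
Among Espinoza and Yilmaz, alphabetically by surname: Espinoza before Yilmaz.
Order: Sorensen, Varga, Drummond, Okafor, Espinoza, Yilmaz, Pereira.

Okafor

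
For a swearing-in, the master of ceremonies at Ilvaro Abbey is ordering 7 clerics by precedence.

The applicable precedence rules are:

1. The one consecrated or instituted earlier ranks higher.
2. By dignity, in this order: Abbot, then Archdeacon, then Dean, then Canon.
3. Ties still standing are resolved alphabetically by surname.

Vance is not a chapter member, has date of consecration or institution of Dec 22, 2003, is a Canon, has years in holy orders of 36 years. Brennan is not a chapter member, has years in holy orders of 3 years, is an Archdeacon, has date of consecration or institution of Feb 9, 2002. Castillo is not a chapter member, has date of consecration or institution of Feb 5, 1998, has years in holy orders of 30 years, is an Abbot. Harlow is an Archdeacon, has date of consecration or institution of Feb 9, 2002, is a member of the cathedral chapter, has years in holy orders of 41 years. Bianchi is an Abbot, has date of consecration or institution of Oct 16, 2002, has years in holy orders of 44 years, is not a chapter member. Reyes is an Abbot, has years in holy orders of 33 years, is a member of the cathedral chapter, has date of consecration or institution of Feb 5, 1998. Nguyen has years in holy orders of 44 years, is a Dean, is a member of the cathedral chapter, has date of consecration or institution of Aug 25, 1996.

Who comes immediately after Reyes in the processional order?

Brennan

By date of consecration or institution (earlier first): Nguyen (Aug 25, 1996); then Castillo and Reyes (both Feb 5, 1998); then Brennan and Harlow (both Feb 9, 2002); then Bianchi (Oct 16, 2002); then Vance (Dec 22, 2003).
Castillo and Reyes are each Abbot, so the next rule applies.
Among Castillo and Reyes, alphabetically by surname: Castillo before Reyes.
Brennan and Harlow are each Archdeacon, so the next rule applies.
Among Brennan and Harlow, alphabetically by surname: Brennan before Harlow.
Order: Nguyen, Castillo, Reyes, Brennan, Harlow, Bianchi, Vance.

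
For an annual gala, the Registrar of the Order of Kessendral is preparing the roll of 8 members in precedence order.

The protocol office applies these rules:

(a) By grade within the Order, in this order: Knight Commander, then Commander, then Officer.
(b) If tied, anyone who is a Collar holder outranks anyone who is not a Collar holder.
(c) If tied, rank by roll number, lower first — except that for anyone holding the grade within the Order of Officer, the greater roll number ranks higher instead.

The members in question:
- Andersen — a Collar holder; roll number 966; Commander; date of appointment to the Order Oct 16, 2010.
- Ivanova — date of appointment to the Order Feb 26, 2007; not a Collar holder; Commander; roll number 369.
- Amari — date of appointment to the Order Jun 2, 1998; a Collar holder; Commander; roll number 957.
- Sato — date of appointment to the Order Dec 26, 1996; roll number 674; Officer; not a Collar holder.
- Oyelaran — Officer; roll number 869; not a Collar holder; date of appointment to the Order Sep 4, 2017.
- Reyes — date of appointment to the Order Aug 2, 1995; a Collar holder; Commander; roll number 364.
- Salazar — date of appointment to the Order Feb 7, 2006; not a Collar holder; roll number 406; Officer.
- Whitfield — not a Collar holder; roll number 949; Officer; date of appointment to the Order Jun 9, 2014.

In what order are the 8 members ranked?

By grade within the Order: Reyes, Amari, Andersen and Ivanova (Commander); then Whitfield, Oyelaran, Sato and Salazar (Officer).
Among Reyes, Amari, Andersen and Ivanova, a Collar holder before not a Collar holder: Reyes, Amari and Andersen (a Collar holder) before Ivanova (not a Collar holder).
Among Reyes, Amari and Andersen, by roll number (lower first): Reyes (364) before Amari (957) before Andersen (966).
Whitfield, Oyelaran, Sato and Salazar are each not a Collar holder, so the next rule applies.
Among Whitfield, Oyelaran, Sato and Salazar, by roll number (higher first) (reversed rule for this group): Whitfield (949) before Oyelaran (869) before Sato (674) before Salazar (406).
Full order: Reyes, Amari, Andersen, Ivanova, Whitfield, Oyelaran, Sato, Salazar.

Reyes, Amari, Andersen, Ivanova, Whitfield, Oyelaran, Sato, Salazar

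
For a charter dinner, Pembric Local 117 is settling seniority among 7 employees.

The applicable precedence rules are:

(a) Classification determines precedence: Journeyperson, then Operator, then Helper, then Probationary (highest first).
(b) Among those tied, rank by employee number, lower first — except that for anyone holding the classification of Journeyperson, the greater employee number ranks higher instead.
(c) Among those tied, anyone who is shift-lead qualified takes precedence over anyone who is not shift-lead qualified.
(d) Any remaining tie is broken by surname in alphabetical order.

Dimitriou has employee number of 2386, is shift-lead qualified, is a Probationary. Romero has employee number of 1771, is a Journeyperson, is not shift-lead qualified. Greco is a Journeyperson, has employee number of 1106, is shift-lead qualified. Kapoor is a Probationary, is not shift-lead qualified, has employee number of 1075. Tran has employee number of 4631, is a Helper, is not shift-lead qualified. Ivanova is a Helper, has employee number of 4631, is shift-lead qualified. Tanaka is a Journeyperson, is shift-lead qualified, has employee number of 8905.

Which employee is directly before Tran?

Ivanova

By classification: Tanaka, Romero and Greco (Journeyperson); then Ivanova and Tran (Helper); then Kapoor and Dimitriou (Probationary).
Among Tanaka, Romero and Greco, by employee number (higher first) (reversed rule for this group): Tanaka (8905) before Romero (1771) before Greco (1106).
Ivanova and Tran both have employee number 4631, so the next rule applies.
Among Ivanova and Tran, shift-lead qualified before not shift-lead qualified: Ivanova (shift-lead qualified) before Tran (not shift-lead qualified).
Among Kapoor and Dimitriou, by employee number (lower first): Kapoor (1075) before Dimitriou (2386).
Order: Tanaka, Romero, Greco, Ivanova, Tran, Kapoor, Dimitriou.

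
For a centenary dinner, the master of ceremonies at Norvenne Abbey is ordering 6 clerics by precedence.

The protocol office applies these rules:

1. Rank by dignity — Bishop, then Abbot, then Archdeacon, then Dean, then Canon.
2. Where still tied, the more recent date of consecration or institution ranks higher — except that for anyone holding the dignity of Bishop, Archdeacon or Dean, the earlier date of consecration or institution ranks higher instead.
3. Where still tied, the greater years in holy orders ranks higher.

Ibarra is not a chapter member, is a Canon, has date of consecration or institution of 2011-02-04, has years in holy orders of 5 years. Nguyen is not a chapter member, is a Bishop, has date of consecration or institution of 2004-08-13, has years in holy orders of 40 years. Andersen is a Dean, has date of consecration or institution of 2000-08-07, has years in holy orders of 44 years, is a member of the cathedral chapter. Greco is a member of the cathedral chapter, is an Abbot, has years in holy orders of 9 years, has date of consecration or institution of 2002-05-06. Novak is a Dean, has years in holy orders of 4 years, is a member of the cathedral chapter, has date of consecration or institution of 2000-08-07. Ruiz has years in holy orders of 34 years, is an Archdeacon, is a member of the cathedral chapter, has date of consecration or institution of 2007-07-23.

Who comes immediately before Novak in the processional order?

Andersen

By dignity: Nguyen (Bishop); then Greco (Abbot); then Ruiz (Archdeacon); then Andersen and Novak (Dean); then Ibarra (Canon).
Andersen and Novak both have date of consecration or institution 2000-08-07, so the next rule applies.
Among Andersen and Novak, by years in holy orders (higher first): Andersen (44 years) before Novak (4 years).
Order: Nguyen, Greco, Ruiz, Andersen, Novak, Ibarra.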